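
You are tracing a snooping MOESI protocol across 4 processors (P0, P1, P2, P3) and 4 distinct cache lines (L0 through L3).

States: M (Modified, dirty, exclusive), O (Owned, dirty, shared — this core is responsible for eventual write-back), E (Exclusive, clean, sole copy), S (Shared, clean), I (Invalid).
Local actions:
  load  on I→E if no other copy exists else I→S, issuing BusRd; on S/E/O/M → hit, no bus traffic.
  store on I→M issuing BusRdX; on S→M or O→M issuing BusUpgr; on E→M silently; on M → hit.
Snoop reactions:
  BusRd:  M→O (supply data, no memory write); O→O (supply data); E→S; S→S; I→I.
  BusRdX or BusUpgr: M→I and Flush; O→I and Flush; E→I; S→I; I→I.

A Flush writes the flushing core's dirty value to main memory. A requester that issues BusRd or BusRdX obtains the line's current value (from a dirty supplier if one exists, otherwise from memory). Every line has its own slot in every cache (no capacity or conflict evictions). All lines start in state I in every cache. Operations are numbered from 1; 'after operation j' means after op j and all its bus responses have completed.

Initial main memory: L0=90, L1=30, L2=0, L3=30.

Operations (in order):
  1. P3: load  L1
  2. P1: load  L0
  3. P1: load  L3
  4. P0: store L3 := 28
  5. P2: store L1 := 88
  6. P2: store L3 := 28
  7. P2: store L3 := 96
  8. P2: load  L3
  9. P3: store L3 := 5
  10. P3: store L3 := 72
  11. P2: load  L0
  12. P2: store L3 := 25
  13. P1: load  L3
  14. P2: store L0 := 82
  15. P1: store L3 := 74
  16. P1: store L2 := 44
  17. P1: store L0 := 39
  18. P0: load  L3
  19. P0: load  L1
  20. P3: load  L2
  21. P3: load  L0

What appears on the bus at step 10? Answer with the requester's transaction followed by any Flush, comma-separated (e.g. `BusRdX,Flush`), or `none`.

bus = none

step 1: P3: load  L1  ⟶  IIIE  (L1)  txn=BusRd  M[L1]=30
step 2: P1: load  L0  ⟶  IEII  (L0)  txn=BusRd  M[L0]=90
step 3: P1: load  L3  ⟶  IEII  (L3)  txn=BusRd  M[L3]=30
step 4: P0: store L3 := 28  ⟶  MIII  (L3)  txn=BusRdX  M[L3]=30
step 5: P2: store L1 := 88  ⟶  IIMI  (L1)  txn=BusRdX  M[L1]=30
step 6: P2: store L3 := 28  ⟶  IIMI  (L3)  txn=BusRdX+Flush  M[L3]=28
step 7: P2: store L3 := 96  ⟶  IIMI  (L3)  txn=∅  M[L3]=28
step 8: P2: load  L3  ⟶  IIMI  (L3)  txn=∅  M[L3]=28
step 9: P3: store L3 := 5  ⟶  IIIM  (L3)  txn=BusRdX+Flush  M[L3]=96
step 10: P3: store L3 := 72  ⟶  IIIM  (L3)  txn=∅  M[L3]=96
step 11: P2: load  L0  ⟶  ISSI  (L0)  txn=BusRd  M[L0]=90
step 12: P2: store L3 := 25  ⟶  IIMI  (L3)  txn=BusRdX+Flush  M[L3]=72
step 13: P1: load  L3  ⟶  ISOI  (L3)  txn=BusRd  M[L3]=72
step 14: P2: store L0 := 82  ⟶  IIMI  (L0)  txn=BusUpgr  M[L0]=90
step 15: P1: store L3 := 74  ⟶  IMII  (L3)  txn=BusUpgr+Flush  M[L3]=25
step 16: P1: store L2 := 44  ⟶  IMII  (L2)  txn=BusRdX  M[L2]=0
step 17: P1: store L0 := 39  ⟶  IMII  (L0)  txn=BusRdX+Flush  M[L0]=82
step 18: P0: load  L3  ⟶  SOII  (L3)  txn=BusRd  M[L3]=25
step 19: P0: load  L1  ⟶  SIOI  (L1)  txn=BusRd  M[L1]=30
step 20: P3: load  L2  ⟶  IOIS  (L2)  txn=BusRd  M[L2]=0
step 21: P3: load  L0  ⟶  IOIS  (L0)  txn=BusRd  M[L0]=82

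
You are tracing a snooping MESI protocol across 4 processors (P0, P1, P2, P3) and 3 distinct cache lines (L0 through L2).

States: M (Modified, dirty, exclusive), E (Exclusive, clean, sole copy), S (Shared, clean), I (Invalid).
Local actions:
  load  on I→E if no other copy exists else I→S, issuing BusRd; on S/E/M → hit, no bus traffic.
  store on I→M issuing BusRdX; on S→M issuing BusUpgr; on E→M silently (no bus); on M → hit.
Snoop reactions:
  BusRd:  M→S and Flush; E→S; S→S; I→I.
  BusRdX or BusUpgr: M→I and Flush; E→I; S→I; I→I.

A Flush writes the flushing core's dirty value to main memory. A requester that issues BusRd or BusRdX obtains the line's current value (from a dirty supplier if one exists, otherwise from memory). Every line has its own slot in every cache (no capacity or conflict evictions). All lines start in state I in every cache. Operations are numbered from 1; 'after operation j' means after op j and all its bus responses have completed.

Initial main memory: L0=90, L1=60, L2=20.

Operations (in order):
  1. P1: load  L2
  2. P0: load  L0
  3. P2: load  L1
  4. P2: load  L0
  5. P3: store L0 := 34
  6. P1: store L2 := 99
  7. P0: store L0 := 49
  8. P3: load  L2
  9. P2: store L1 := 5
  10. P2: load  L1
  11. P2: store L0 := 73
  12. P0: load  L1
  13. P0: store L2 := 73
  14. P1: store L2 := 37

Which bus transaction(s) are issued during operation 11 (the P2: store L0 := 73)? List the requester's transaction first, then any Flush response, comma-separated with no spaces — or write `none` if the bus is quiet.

[1] P1: load  L2 | P0:I, P1:E(20), P2:I, P3:I | bus: BusRd
[2] P0: load  L0 | P0:E(90), P1:I, P2:I, P3:I | bus: BusRd
[3] P2: load  L1 | P0:I, P1:I, P2:E(60), P3:I | bus: BusRd
[4] P2: load  L0 | P0:S(90), P1:I, P2:S(90), P3:I | bus: BusRd
[5] P3: store L0 := 34 | P0:I, P1:I, P2:I, P3:M(34) | bus: BusRdX
[6] P1: store L2 := 99 | P0:I, P1:M(99), P2:I, P3:I | bus: none
[7] P0: store L0 := 49 | P0:M(49), P1:I, P2:I, P3:I | bus: BusRdX,Flush
[8] P3: load  L2 | P0:I, P1:S(99), P2:I, P3:S(99) | bus: BusRd,Flush
[9] P2: store L1 := 5 | P0:I, P1:I, P2:M(5), P3:I | bus: none
[10] P2: load  L1 | P0:I, P1:I, P2:M(5), P3:I | bus: none
[11] P2: store L0 := 73 | P0:I, P1:I, P2:M(73), P3:I | bus: BusRdX,Flush
[12] P0: load  L1 | P0:S(5), P1:I, P2:S(5), P3:I | bus: BusRd,Flush
[13] P0: store L2 := 73 | P0:M(73), P1:I, P2:I, P3:I | bus: BusRdX
[14] P1: store L2 := 37 | P0:I, P1:M(37), P2:I, P3:I | bus: BusRdX,Flush

bus = BusRdX,Flush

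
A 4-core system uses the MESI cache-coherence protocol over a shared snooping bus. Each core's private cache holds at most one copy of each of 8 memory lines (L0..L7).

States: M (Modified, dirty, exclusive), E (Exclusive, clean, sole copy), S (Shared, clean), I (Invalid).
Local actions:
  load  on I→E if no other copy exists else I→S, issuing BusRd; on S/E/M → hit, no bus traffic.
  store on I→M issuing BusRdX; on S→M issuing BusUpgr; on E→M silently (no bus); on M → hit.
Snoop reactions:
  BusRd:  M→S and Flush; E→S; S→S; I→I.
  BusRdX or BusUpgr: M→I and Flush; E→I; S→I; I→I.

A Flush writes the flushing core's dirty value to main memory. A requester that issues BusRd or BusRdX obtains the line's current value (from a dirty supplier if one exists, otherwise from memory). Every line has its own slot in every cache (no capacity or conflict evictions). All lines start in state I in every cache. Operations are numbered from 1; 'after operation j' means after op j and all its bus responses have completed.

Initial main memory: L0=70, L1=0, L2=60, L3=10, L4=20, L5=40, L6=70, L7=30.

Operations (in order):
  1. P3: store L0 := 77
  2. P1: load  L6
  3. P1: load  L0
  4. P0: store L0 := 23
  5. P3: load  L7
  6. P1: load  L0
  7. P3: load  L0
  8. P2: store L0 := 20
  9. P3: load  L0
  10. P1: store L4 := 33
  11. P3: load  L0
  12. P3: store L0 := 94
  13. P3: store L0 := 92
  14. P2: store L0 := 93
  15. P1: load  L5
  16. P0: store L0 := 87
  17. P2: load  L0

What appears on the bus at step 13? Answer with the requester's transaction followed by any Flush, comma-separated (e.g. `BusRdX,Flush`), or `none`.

bus = none

  op1 P3: store L0 := 77 → I/I/I/M on L0; bus BusRdX; mem=70
  op2 P1: load  L6 → I/E/I/I on L6; bus BusRd; mem=70
  op3 P1: load  L0 → I/S/I/S on L0; bus BusRd Flush; mem=77
  op4 P0: store L0 := 23 → M/I/I/I on L0; bus BusRdX; mem=77
  op5 P3: load  L7 → I/I/I/E on L7; bus BusRd; mem=30
  op6 P1: load  L0 → S/S/I/I on L0; bus BusRd Flush; mem=23
  op7 P3: load  L0 → S/S/I/S on L0; bus BusRd; mem=23
  op8 P2: store L0 := 20 → I/I/M/I on L0; bus BusRdX; mem=23
  op9 P3: load  L0 → I/I/S/S on L0; bus BusRd Flush; mem=20
  op10 P1: store L4 := 33 → I/M/I/I on L4; bus BusRdX; mem=20
  op11 P3: load  L0 → I/I/S/S on L0; bus (none); mem=20
  op12 P3: store L0 := 94 → I/I/I/M on L0; bus BusUpgr; mem=20
  op13 P3: store L0 := 92 → I/I/I/M on L0; bus (none); mem=20
  op14 P2: store L0 := 93 → I/I/M/I on L0; bus BusRdX Flush; mem=92
  op15 P1: load  L5 → I/E/I/I on L5; bus BusRd; mem=40
  op16 P0: store L0 := 87 → M/I/I/I on L0; bus BusRdX Flush; mem=93
  op17 P2: load  L0 → S/I/S/I on L0; bus BusRd Flush; mem=87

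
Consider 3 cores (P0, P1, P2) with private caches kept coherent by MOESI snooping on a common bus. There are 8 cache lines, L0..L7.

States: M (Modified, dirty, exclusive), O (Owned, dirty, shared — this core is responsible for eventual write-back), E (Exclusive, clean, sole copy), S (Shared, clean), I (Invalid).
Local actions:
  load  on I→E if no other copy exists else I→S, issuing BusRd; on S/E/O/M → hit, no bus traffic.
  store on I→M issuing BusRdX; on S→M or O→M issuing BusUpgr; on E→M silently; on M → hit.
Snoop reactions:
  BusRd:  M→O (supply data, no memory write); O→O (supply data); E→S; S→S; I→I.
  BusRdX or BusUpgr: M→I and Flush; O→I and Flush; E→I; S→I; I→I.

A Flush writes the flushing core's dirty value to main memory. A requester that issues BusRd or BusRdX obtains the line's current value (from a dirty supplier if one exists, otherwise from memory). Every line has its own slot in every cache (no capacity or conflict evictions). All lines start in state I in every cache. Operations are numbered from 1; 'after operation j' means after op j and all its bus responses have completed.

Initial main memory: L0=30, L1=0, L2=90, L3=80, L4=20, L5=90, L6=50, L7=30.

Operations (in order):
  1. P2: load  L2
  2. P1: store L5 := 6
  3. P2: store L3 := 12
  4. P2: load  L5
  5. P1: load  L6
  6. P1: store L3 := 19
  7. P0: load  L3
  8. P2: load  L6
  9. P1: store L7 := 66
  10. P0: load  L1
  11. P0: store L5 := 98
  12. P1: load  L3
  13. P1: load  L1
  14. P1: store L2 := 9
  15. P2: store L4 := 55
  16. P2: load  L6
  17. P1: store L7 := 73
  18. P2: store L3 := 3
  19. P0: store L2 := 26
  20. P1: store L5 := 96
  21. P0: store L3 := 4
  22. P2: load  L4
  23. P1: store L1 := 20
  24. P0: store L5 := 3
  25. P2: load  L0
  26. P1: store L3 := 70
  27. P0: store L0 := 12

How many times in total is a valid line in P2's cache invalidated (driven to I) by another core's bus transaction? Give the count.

invalidations = 5

step 1: P2: load  L2  ⟶  IIE  (L2)  txn=BusRd  M[L2]=90
step 2: P1: store L5 := 6  ⟶  IMI  (L5)  txn=BusRdX  M[L5]=90
step 3: P2: store L3 := 12  ⟶  IIM  (L3)  txn=BusRdX  M[L3]=80
step 4: P2: load  L5  ⟶  IOS  (L5)  txn=BusRd  M[L5]=90
step 5: P1: load  L6  ⟶  IEI  (L6)  txn=BusRd  M[L6]=50
step 6: P1: store L3 := 19  ⟶  IMI  (L3)  txn=BusRdX+Flush  M[L3]=12
step 7: P0: load  L3  ⟶  SOI  (L3)  txn=BusRd  M[L3]=12
step 8: P2: load  L6  ⟶  ISS  (L6)  txn=BusRd  M[L6]=50
step 9: P1: store L7 := 66  ⟶  IMI  (L7)  txn=BusRdX  M[L7]=30
step 10: P0: load  L1  ⟶  EII  (L1)  txn=BusRd  M[L1]=0
step 11: P0: store L5 := 98  ⟶  MII  (L5)  txn=BusRdX+Flush  M[L5]=6
step 12: P1: load  L3  ⟶  SOI  (L3)  txn=∅  M[L3]=12
step 13: P1: load  L1  ⟶  SSI  (L1)  txn=BusRd  M[L1]=0
step 14: P1: store L2 := 9  ⟶  IMI  (L2)  txn=BusRdX  M[L2]=90
step 15: P2: store L4 := 55  ⟶  IIM  (L4)  txn=BusRdX  M[L4]=20
step 16: P2: load  L6  ⟶  ISS  (L6)  txn=∅  M[L6]=50
step 17: P1: store L7 := 73  ⟶  IMI  (L7)  txn=∅  M[L7]=30
step 18: P2: store L3 := 3  ⟶  IIM  (L3)  txn=BusRdX+Flush  M[L3]=19
step 19: P0: store L2 := 26  ⟶  MII  (L2)  txn=BusRdX+Flush  M[L2]=9
step 20: P1: store L5 := 96  ⟶  IMI  (L5)  txn=BusRdX+Flush  M[L5]=98
step 21: P0: store L3 := 4  ⟶  MII  (L3)  txn=BusRdX+Flush  M[L3]=3
step 22: P2: load  L4  ⟶  IIM  (L4)  txn=∅  M[L4]=20
step 23: P1: store L1 := 20  ⟶  IMI  (L1)  txn=BusUpgr  M[L1]=0
step 24: P0: store L5 := 3  ⟶  MII  (L5)  txn=BusRdX+Flush  M[L5]=96
step 25: P2: load  L0  ⟶  IIE  (L0)  txn=BusRd  M[L0]=30
step 26: P1: store L3 := 70  ⟶  IMI  (L3)  txn=BusRdX+Flush  M[L3]=4
step 27: P0: store L0 := 12  ⟶  MII  (L0)  txn=BusRdX  M[L0]=30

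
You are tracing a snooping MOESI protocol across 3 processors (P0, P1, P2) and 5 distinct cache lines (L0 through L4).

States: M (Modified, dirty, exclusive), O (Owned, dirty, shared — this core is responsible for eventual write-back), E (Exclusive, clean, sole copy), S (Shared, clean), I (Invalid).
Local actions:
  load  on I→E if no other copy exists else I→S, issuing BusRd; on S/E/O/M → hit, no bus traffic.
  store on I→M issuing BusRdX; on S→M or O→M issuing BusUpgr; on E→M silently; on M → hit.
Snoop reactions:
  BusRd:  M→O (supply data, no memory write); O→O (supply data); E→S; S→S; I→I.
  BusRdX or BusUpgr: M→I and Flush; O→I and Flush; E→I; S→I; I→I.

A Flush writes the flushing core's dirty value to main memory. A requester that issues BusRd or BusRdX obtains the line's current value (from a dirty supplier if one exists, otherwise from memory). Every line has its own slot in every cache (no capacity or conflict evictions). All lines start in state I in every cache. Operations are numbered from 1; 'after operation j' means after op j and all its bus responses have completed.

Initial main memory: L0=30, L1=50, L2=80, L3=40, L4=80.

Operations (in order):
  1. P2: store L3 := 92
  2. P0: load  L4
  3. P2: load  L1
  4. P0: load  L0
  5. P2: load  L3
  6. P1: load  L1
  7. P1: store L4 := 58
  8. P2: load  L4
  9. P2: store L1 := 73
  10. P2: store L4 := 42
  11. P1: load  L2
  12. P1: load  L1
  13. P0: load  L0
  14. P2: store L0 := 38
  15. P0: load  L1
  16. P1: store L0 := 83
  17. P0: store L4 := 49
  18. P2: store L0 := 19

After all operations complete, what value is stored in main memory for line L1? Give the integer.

  op1 P2: store L3 := 92 → I/I/M on L3; bus BusRdX; mem=40
  op2 P0: load  L4 → E/I/I on L4; bus BusRd; mem=80
  op3 P2: load  L1 → I/I/E on L1; bus BusRd; mem=50
  op4 P0: load  L0 → E/I/I on L0; bus BusRd; mem=30
  op5 P2: load  L3 → I/I/M on L3; bus (none); mem=40
  op6 P1: load  L1 → I/S/S on L1; bus BusRd; mem=50
  op7 P1: store L4 := 58 → I/M/I on L4; bus BusRdX; mem=80
  op8 P2: load  L4 → I/O/S on L4; bus BusRd; mem=80
  op9 P2: store L1 := 73 → I/I/M on L1; bus BusUpgr; mem=50
  op10 P2: store L4 := 42 → I/I/M on L4; bus BusUpgr Flush; mem=58
  op11 P1: load  L2 → I/E/I on L2; bus BusRd; mem=80
  op12 P1: load  L1 → I/S/O on L1; bus BusRd; mem=50
  op13 P0: load  L0 → E/I/I on L0; bus (none); mem=30
  op14 P2: store L0 := 38 → I/I/M on L0; bus BusRdX; mem=30
  op15 P0: load  L1 → S/S/O on L1; bus BusRd; mem=50
  op16 P1: store L0 := 83 → I/M/I on L0; bus BusRdX Flush; mem=38
  op17 P0: store L4 := 49 → M/I/I on L4; bus BusRdX Flush; mem=42
  op18 P2: store L0 := 19 → I/I/M on L0; bus BusRdX Flush; mem=83

memory[L1] = 50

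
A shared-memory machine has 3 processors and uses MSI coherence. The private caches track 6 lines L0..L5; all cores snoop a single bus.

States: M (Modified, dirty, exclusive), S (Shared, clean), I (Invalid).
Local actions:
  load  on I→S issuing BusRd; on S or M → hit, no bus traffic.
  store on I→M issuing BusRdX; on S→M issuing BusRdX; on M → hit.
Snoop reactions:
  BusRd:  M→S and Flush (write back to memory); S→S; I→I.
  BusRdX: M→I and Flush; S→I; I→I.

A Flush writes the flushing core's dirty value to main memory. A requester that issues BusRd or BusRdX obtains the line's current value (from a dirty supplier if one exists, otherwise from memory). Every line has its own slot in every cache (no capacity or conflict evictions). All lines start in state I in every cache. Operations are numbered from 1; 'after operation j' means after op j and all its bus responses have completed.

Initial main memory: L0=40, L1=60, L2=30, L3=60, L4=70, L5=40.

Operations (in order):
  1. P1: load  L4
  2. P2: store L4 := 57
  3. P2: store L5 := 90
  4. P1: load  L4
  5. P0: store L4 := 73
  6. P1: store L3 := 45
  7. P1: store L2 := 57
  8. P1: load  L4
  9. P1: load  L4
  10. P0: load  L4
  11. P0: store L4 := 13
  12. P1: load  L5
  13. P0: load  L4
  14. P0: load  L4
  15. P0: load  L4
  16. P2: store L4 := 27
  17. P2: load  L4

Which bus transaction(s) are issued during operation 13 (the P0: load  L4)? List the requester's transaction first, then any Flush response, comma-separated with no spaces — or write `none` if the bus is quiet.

step 1: P1: load  L4  ⟶  ISI  (L4)  txn=BusRd  M[L4]=70
step 2: P2: store L4 := 57  ⟶  IIM  (L4)  txn=BusRdX  M[L4]=70
step 3: P2: store L5 := 90  ⟶  IIM  (L5)  txn=BusRdX  M[L5]=40
step 4: P1: load  L4  ⟶  ISS  (L4)  txn=BusRd+Flush  M[L4]=57
step 5: P0: store L4 := 73  ⟶  MII  (L4)  txn=BusRdX  M[L4]=57
step 6: P1: store L3 := 45  ⟶  IMI  (L3)  txn=BusRdX  M[L3]=60
step 7: P1: store L2 := 57  ⟶  IMI  (L2)  txn=BusRdX  M[L2]=30
step 8: P1: load  L4  ⟶  SSI  (L4)  txn=BusRd+Flush  M[L4]=73
step 9: P1: load  L4  ⟶  SSI  (L4)  txn=∅  M[L4]=73
step 10: P0: load  L4  ⟶  SSI  (L4)  txn=∅  M[L4]=73
step 11: P0: store L4 := 13  ⟶  MII  (L4)  txn=BusRdX  M[L4]=73
step 12: P1: load  L5  ⟶  ISS  (L5)  txn=BusRd+Flush  M[L5]=90
step 13: P0: load  L4  ⟶  MII  (L4)  txn=∅  M[L4]=73
step 14: P0: load  L4  ⟶  MII  (L4)  txn=∅  M[L4]=73
step 15: P0: load  L4  ⟶  MII  (L4)  txn=∅  M[L4]=73
step 16: P2: store L4 := 27  ⟶  IIM  (L4)  txn=BusRdX+Flush  M[L4]=13
step 17: P2: load  L4  ⟶  IIM  (L4)  txn=∅  M[L4]=13

bus = none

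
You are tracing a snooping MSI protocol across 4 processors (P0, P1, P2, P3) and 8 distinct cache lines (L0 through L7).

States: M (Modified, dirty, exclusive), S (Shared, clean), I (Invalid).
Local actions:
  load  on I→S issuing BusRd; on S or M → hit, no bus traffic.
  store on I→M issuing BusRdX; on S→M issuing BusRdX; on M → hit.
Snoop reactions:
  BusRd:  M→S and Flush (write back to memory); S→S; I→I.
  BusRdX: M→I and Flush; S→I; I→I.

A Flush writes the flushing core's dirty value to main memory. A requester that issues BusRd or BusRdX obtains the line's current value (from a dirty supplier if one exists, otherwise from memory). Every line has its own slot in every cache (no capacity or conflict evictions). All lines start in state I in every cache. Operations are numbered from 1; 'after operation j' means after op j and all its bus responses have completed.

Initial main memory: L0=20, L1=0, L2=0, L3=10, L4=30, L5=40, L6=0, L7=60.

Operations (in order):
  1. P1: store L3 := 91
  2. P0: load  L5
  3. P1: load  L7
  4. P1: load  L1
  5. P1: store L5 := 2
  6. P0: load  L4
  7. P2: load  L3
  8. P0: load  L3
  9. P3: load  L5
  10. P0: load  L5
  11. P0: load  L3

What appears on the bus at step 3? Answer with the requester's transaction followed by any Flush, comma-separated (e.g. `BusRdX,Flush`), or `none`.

bus = BusRd

[1] P1: store L3 := 91 | P0:I, P1:M(91), P2:I, P3:I | bus: BusRdX
[2] P0: load  L5 | P0:S(40), P1:I, P2:I, P3:I | bus: BusRd
[3] P1: load  L7 | P0:I, P1:S(60), P2:I, P3:I | bus: BusRd
[4] P1: load  L1 | P0:I, P1:S(0), P2:I, P3:I | bus: BusRd
[5] P1: store L5 := 2 | P0:I, P1:M(2), P2:I, P3:I | bus: BusRdX
[6] P0: load  L4 | P0:S(30), P1:I, P2:I, P3:I | bus: BusRd
[7] P2: load  L3 | P0:I, P1:S(91), P2:S(91), P3:I | bus: BusRd,Flush
[8] P0: load  L3 | P0:S(91), P1:S(91), P2:S(91), P3:I | bus: BusRd
[9] P3: load  L5 | P0:I, P1:S(2), P2:I, P3:S(2) | bus: BusRd,Flush
[10] P0: load  L5 | P0:S(2), P1:S(2), P2:I, P3:S(2) | bus: BusRd
[11] P0: load  L3 | P0:S(91), P1:S(91), P2:S(91), P3:I | bus: none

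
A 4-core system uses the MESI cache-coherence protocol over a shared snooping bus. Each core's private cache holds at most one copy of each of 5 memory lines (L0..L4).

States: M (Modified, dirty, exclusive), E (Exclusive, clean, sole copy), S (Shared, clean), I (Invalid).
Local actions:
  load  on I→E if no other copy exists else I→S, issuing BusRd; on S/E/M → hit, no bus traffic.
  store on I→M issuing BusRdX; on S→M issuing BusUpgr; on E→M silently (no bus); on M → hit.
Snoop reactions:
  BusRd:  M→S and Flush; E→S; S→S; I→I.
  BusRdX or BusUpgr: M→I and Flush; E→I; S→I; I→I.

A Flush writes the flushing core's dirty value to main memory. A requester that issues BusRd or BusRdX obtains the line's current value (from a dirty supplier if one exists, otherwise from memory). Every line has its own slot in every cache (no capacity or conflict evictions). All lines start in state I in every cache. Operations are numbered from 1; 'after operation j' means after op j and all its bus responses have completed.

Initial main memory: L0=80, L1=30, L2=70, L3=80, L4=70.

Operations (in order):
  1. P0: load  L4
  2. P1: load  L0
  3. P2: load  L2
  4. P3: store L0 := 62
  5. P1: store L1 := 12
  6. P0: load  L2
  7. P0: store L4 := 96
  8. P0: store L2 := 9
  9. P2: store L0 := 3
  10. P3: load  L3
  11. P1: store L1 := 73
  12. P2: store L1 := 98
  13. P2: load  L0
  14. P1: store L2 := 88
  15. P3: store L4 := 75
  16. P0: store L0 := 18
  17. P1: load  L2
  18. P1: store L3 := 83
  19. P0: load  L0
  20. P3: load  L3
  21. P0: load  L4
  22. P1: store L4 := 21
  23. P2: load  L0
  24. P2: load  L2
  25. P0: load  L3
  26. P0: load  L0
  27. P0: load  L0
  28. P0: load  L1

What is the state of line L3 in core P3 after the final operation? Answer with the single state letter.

1. P0: load  L4  bus=[BusRd]  L4: P0=E P1=I P2=I P3=I  mem[L4]=70
2. P1: load  L0  bus=[BusRd]  L0: P0=I P1=E P2=I P3=I  mem[L0]=80
3. P2: load  L2  bus=[BusRd]  L2: P0=I P1=I P2=E P3=I  mem[L2]=70
4. P3: store L0 := 62  bus=[BusRdX]  L0: P0=I P1=I P2=I P3=M  mem[L0]=80
5. P1: store L1 := 12  bus=[BusRdX]  L1: P0=I P1=M P2=I P3=I  mem[L1]=30
6. P0: load  L2  bus=[BusRd]  L2: P0=S P1=I P2=S P3=I  mem[L2]=70
7. P0: store L4 := 96  bus=[-]  L4: P0=M P1=I P2=I P3=I  mem[L4]=70
8. P0: store L2 := 9  bus=[BusUpgr]  L2: P0=M P1=I P2=I P3=I  mem[L2]=70
9. P2: store L0 := 3  bus=[BusRdX,Flush]  L0: P0=I P1=I P2=M P3=I  mem[L0]=62
10. P3: load  L3  bus=[BusRd]  L3: P0=I P1=I P2=I P3=E  mem[L3]=80
11. P1: store L1 := 73  bus=[-]  L1: P0=I P1=M P2=I P3=I  mem[L1]=30
12. P2: store L1 := 98  bus=[BusRdX,Flush]  L1: P0=I P1=I P2=M P3=I  mem[L1]=73
13. P2: load  L0  bus=[-]  L0: P0=I P1=I P2=M P3=I  mem[L0]=62
14. P1: store L2 := 88  bus=[BusRdX,Flush]  L2: P0=I P1=M P2=I P3=I  mem[L2]=9
15. P3: store L4 := 75  bus=[BusRdX,Flush]  L4: P0=I P1=I P2=I P3=M  mem[L4]=96
16. P0: store L0 := 18  bus=[BusRdX,Flush]  L0: P0=M P1=I P2=I P3=I  mem[L0]=3
17. P1: load  L2  bus=[-]  L2: P0=I P1=M P2=I P3=I  mem[L2]=9
18. P1: store L3 := 83  bus=[BusRdX]  L3: P0=I P1=M P2=I P3=I  mem[L3]=80
19. P0: load  L0  bus=[-]  L0: P0=M P1=I P2=I P3=I  mem[L0]=3
20. P3: load  L3  bus=[BusRd,Flush]  L3: P0=I P1=S P2=I P3=S  mem[L3]=83
21. P0: load  L4  bus=[BusRd,Flush]  L4: P0=S P1=I P2=I P3=S  mem[L4]=75
22. P1: store L4 := 21  bus=[BusRdX]  L4: P0=I P1=M P2=I P3=I  mem[L4]=75
23. P2: load  L0  bus=[BusRd,Flush]  L0: P0=S P1=I P2=S P3=I  mem[L0]=18
24. P2: load  L2  bus=[BusRd,Flush]  L2: P0=I P1=S P2=S P3=I  mem[L2]=88
25. P0: load  L3  bus=[BusRd]  L3: P0=S P1=S P2=I P3=S  mem[L3]=83
26. P0: load  L0  bus=[-]  L0: P0=S P1=I P2=S P3=I  mem[L0]=18
27. P0: load  L0  bus=[-]  L0: P0=S P1=I P2=S P3=I  mem[L0]=18
28. P0: load  L1  bus=[BusRd,Flush]  L1: P0=S P1=I P2=S P3=I  mem[L1]=98

state = S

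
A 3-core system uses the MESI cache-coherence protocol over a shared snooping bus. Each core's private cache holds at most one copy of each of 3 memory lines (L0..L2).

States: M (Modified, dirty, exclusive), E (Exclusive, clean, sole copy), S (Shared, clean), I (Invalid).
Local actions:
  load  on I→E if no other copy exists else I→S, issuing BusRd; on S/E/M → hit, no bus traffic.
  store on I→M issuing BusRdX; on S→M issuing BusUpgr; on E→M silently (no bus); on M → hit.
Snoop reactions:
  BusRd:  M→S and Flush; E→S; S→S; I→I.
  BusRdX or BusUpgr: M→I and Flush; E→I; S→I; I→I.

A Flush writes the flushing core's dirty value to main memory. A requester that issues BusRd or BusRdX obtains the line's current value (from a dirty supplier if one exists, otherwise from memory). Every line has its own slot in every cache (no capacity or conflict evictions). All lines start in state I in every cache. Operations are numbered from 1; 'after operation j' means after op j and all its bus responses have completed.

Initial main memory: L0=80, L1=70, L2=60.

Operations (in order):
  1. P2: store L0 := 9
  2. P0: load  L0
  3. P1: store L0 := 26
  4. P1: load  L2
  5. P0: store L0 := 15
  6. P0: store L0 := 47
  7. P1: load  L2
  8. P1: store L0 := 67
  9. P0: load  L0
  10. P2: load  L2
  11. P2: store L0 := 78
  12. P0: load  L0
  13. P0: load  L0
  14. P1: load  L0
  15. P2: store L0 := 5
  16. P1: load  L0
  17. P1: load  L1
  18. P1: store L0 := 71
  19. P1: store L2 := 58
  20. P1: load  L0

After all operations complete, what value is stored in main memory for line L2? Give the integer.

memory[L2] = 60

  op1 P2: store L0 := 9 → I/I/M on L0; bus BusRdX; mem=80
  op2 P0: load  L0 → S/I/S on L0; bus BusRd Flush; mem=9
  op3 P1: store L0 := 26 → I/M/I on L0; bus BusRdX; mem=9
  op4 P1: load  L2 → I/E/I on L2; bus BusRd; mem=60
  op5 P0: store L0 := 15 → M/I/I on L0; bus BusRdX Flush; mem=26
  op6 P0: store L0 := 47 → M/I/I on L0; bus (none); mem=26
  op7 P1: load  L2 → I/E/I on L2; bus (none); mem=60
  op8 P1: store L0 := 67 → I/M/I on L0; bus BusRdX Flush; mem=47
  op9 P0: load  L0 → S/S/I on L0; bus BusRd Flush; mem=67
  op10 P2: load  L2 → I/S/S on L2; bus BusRd; mem=60
  op11 P2: store L0 := 78 → I/I/M on L0; bus BusRdX; mem=67
  op12 P0: load  L0 → S/I/S on L0; bus BusRd Flush; mem=78
  op13 P0: load  L0 → S/I/S on L0; bus (none); mem=78
  op14 P1: load  L0 → S/S/S on L0; bus BusRd; mem=78
  op15 P2: store L0 := 5 → I/I/M on L0; bus BusUpgr; mem=78
  op16 P1: load  L0 → I/S/S on L0; bus BusRd Flush; mem=5
  op17 P1: load  L1 → I/E/I on L1; bus BusRd; mem=70
  op18 P1: store L0 := 71 → I/M/I on L0; bus BusUpgr; mem=5
  op19 P1: store L2 := 58 → I/M/I on L2; bus BusUpgr; mem=60
  op20 P1: load  L0 → I/M/I on L0; bus (none); mem=5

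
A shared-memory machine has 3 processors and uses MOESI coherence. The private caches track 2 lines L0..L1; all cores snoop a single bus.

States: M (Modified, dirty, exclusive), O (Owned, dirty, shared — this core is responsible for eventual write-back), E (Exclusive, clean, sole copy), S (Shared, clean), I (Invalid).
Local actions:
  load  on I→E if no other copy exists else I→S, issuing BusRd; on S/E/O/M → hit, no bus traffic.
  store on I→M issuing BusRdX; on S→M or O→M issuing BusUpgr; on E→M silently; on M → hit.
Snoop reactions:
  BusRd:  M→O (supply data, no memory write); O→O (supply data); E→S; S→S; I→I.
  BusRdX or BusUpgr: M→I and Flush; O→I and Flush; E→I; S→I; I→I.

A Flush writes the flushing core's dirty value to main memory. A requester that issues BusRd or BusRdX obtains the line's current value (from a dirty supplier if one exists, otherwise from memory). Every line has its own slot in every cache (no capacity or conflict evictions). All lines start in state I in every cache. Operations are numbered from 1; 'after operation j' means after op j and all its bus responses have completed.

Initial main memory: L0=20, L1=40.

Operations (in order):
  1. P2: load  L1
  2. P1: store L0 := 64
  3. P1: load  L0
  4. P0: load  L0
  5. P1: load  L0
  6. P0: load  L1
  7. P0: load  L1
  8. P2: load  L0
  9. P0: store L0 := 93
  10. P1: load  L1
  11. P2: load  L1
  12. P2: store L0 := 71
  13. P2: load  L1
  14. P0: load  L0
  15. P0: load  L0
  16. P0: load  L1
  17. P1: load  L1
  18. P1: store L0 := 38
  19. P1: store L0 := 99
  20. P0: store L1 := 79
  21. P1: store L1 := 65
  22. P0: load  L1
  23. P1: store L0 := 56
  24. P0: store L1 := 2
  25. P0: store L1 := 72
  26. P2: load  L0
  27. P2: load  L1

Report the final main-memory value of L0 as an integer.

memory[L0] = 71

  op1 P2: load  L1 → I/I/E on L1; bus BusRd; mem=40
  op2 P1: store L0 := 64 → I/M/I on L0; bus BusRdX; mem=20
  op3 P1: load  L0 → I/M/I on L0; bus (none); mem=20
  op4 P0: load  L0 → S/O/I on L0; bus BusRd; mem=20
  op5 P1: load  L0 → S/O/I on L0; bus (none); mem=20
  op6 P0: load  L1 → S/I/S on L1; bus BusRd; mem=40
  op7 P0: load  L1 → S/I/S on L1; bus (none); mem=40
  op8 P2: load  L0 → S/O/S on L0; bus BusRd; mem=20
  op9 P0: store L0 := 93 → M/I/I on L0; bus BusUpgr Flush; mem=64
  op10 P1: load  L1 → S/S/S on L1; bus BusRd; mem=40
  op11 P2: load  L1 → S/S/S on L1; bus (none); mem=40
  op12 P2: store L0 := 71 → I/I/M on L0; bus BusRdX Flush; mem=93
  op13 P2: load  L1 → S/S/S on L1; bus (none); mem=40
  op14 P0: load  L0 → S/I/O on L0; bus BusRd; mem=93
  op15 P0: load  L0 → S/I/O on L0; bus (none); mem=93
  op16 P0: load  L1 → S/S/S on L1; bus (none); mem=40
  op17 P1: load  L1 → S/S/S on L1; bus (none); mem=40
  op18 P1: store L0 := 38 → I/M/I on L0; bus BusRdX Flush; mem=71
  op19 P1: store L0 := 99 → I/M/I on L0; bus (none); mem=71
  op20 P0: store L1 := 79 → M/I/I on L1; bus BusUpgr; mem=40
  op21 P1: store L1 := 65 → I/M/I on L1; bus BusRdX Flush; mem=79
  op22 P0: load  L1 → S/O/I on L1; bus BusRd; mem=79
  op23 P1: store L0 := 56 → I/M/I on L0; bus (none); mem=71
  op24 P0: store L1 := 2 → M/I/I on L1; bus BusUpgr Flush; mem=65
  op25 P0: store L1 := 72 → M/I/I on L1; bus (none); mem=65
  op26 P2: load  L0 → I/O/S on L0; bus BusRd; mem=71
  op27 P2: load  L1 → O/I/S on L1; bus BusRd; mem=65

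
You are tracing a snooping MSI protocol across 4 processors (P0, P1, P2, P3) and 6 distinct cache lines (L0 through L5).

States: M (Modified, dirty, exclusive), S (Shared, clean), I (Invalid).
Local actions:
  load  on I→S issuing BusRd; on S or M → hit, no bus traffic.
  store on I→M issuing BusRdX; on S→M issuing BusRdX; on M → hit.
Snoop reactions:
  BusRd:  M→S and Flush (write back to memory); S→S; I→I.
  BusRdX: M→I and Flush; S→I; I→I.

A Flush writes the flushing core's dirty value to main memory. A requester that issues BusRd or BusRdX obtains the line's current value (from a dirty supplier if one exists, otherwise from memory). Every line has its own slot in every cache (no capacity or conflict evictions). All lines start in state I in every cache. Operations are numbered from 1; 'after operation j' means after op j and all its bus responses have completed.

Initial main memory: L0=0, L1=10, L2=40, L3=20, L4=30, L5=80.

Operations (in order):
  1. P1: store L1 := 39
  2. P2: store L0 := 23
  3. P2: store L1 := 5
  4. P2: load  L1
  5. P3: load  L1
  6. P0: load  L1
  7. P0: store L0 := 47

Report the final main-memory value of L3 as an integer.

memory[L3] = 20

[1] P1: store L1 := 39 | P0:I, P1:M(39), P2:I, P3:I | bus: BusRdX
[2] P2: store L0 := 23 | P0:I, P1:I, P2:M(23), P3:I | bus: BusRdX
[3] P2: store L1 := 5 | P0:I, P1:I, P2:M(5), P3:I | bus: BusRdX,Flush
[4] P2: load  L1 | P0:I, P1:I, P2:M(5), P3:I | bus: none
[5] P3: load  L1 | P0:I, P1:I, P2:S(5), P3:S(5) | bus: BusRd,Flush
[6] P0: load  L1 | P0:S(5), P1:I, P2:S(5), P3:S(5) | bus: BusRd
[7] P0: store L0 := 47 | P0:M(47), P1:I, P2:I, P3:I | bus: BusRdX,Flush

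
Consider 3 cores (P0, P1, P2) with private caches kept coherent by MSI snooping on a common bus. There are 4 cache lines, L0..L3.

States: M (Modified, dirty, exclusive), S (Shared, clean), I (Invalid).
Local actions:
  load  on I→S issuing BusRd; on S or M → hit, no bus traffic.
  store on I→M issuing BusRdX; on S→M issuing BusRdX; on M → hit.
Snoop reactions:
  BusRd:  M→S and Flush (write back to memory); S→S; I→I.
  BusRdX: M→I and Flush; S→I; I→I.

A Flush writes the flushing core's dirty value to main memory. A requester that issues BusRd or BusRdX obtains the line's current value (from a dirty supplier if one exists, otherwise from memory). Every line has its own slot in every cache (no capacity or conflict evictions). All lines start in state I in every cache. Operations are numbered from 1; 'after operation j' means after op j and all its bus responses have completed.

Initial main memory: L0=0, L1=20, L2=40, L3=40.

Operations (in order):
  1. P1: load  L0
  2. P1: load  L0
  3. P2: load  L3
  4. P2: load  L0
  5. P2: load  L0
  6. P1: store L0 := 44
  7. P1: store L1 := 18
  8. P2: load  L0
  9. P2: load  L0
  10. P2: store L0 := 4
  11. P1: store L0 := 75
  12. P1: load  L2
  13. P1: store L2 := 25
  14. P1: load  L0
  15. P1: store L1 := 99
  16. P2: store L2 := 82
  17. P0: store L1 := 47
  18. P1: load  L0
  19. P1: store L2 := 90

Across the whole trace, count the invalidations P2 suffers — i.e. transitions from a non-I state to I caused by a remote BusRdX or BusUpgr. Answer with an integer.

invalidations = 3

  op1 P1: load  L0 → I/S/I on L0; bus BusRd; mem=0
  op2 P1: load  L0 → I/S/I on L0; bus (none); mem=0
  op3 P2: load  L3 → I/I/S on L3; bus BusRd; mem=40
  op4 P2: load  L0 → I/S/S on L0; bus BusRd; mem=0
  op5 P2: load  L0 → I/S/S on L0; bus (none); mem=0
  op6 P1: store L0 := 44 → I/M/I on L0; bus BusRdX; mem=0
  op7 P1: store L1 := 18 → I/M/I on L1; bus BusRdX; mem=20
  op8 P2: load  L0 → I/S/S on L0; bus BusRd Flush; mem=44
  op9 P2: load  L0 → I/S/S on L0; bus (none); mem=44
  op10 P2: store L0 := 4 → I/I/M on L0; bus BusRdX; mem=44
  op11 P1: store L0 := 75 → I/M/I on L0; bus BusRdX Flush; mem=4
  op12 P1: load  L2 → I/S/I on L2; bus BusRd; mem=40
  op13 P1: store L2 := 25 → I/M/I on L2; bus BusRdX; mem=40
  op14 P1: load  L0 → I/M/I on L0; bus (none); mem=4
  op15 P1: store L1 := 99 → I/M/I on L1; bus (none); mem=20
  op16 P2: store L2 := 82 → I/I/M on L2; bus BusRdX Flush; mem=25
  op17 P0: store L1 := 47 → M/I/I on L1; bus BusRdX Flush; mem=99
  op18 P1: load  L0 → I/M/I on L0; bus (none); mem=4
  op19 P1: store L2 := 90 → I/M/I on L2; bus BusRdX Flush; mem=82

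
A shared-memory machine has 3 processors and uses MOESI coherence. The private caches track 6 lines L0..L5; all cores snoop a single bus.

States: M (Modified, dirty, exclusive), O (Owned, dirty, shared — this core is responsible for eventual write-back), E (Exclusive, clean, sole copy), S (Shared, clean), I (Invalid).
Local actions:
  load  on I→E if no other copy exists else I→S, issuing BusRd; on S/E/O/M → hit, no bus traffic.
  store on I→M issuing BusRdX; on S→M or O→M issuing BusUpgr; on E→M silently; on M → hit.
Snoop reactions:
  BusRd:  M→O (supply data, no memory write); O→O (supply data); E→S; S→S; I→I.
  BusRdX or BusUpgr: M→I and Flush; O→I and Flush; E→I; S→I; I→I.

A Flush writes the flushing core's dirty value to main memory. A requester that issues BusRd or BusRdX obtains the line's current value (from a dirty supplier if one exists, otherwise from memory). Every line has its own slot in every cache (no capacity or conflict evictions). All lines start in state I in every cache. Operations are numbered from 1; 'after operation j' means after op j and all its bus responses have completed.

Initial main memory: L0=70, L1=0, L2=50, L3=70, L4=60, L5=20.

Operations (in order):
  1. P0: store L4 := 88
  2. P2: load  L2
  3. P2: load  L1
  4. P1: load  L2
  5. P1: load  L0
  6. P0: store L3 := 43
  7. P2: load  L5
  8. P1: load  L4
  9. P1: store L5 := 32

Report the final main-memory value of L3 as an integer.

memory[L3] = 70

1. P0: store L4 := 88  bus=[BusRdX]  L4: P0=M P1=I P2=I  mem[L4]=60
2. P2: load  L2  bus=[BusRd]  L2: P0=I P1=I P2=E  mem[L2]=50
3. P2: load  L1  bus=[BusRd]  L1: P0=I P1=I P2=E  mem[L1]=0
4. P1: load  L2  bus=[BusRd]  L2: P0=I P1=S P2=S  mem[L2]=50
5. P1: load  L0  bus=[BusRd]  L0: P0=I P1=E P2=I  mem[L0]=70
6. P0: store L3 := 43  bus=[BusRdX]  L3: P0=M P1=I P2=I  mem[L3]=70
7. P2: load  L5  bus=[BusRd]  L5: P0=I P1=I P2=E  mem[L5]=20
8. P1: load  L4  bus=[BusRd]  L4: P0=O P1=S P2=I  mem[L4]=60
9. P1: store L5 := 32  bus=[BusRdX]  L5: P0=I P1=M P2=I  mem[L5]=20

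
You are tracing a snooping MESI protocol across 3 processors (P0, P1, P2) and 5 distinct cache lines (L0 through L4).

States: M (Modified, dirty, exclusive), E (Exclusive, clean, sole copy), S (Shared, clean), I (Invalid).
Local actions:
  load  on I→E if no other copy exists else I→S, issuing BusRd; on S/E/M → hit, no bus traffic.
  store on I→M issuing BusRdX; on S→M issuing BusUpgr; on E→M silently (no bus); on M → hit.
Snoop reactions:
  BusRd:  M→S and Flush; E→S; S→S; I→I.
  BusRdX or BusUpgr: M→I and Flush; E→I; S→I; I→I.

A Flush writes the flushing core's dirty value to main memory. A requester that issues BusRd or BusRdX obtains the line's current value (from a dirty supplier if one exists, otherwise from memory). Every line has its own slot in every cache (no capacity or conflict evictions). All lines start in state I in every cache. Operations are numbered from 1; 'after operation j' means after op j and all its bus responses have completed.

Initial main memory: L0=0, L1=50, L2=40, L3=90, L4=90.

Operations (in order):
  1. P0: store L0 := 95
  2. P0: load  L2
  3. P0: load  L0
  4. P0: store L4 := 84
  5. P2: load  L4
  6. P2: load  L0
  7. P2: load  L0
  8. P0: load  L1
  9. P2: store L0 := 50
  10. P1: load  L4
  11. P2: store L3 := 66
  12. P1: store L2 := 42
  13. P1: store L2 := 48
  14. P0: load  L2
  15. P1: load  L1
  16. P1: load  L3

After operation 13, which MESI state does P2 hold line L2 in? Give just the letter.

state = I

1. P0: store L0 := 95  bus=[BusRdX]  L0: P0=M P1=I P2=I  mem[L0]=0
2. P0: load  L2  bus=[BusRd]  L2: P0=E P1=I P2=I  mem[L2]=40
3. P0: load  L0  bus=[-]  L0: P0=M P1=I P2=I  mem[L0]=0
4. P0: store L4 := 84  bus=[BusRdX]  L4: P0=M P1=I P2=I  mem[L4]=90
5. P2: load  L4  bus=[BusRd,Flush]  L4: P0=S P1=I P2=S  mem[L4]=84
6. P2: load  L0  bus=[BusRd,Flush]  L0: P0=S P1=I P2=S  mem[L0]=95
7. P2: load  L0  bus=[-]  L0: P0=S P1=I P2=S  mem[L0]=95
8. P0: load  L1  bus=[BusRd]  L1: P0=E P1=I P2=I  mem[L1]=50
9. P2: store L0 := 50  bus=[BusUpgr]  L0: P0=I P1=I P2=M  mem[L0]=95
10. P1: load  L4  bus=[BusRd]  L4: P0=S P1=S P2=S  mem[L4]=84
11. P2: store L3 := 66  bus=[BusRdX]  L3: P0=I P1=I P2=M  mem[L3]=90
12. P1: store L2 := 42  bus=[BusRdX]  L2: P0=I P1=M P2=I  mem[L2]=40
13. P1: store L2 := 48  bus=[-]  L2: P0=I P1=M P2=I  mem[L2]=40
14. P0: load  L2  bus=[BusRd,Flush]  L2: P0=S P1=S P2=I  mem[L2]=48
15. P1: load  L1  bus=[BusRd]  L1: P0=S P1=S P2=I  mem[L1]=50
16. P1: load  L3  bus=[BusRd,Flush]  L3: P0=I P1=S P2=S  mem[L3]=66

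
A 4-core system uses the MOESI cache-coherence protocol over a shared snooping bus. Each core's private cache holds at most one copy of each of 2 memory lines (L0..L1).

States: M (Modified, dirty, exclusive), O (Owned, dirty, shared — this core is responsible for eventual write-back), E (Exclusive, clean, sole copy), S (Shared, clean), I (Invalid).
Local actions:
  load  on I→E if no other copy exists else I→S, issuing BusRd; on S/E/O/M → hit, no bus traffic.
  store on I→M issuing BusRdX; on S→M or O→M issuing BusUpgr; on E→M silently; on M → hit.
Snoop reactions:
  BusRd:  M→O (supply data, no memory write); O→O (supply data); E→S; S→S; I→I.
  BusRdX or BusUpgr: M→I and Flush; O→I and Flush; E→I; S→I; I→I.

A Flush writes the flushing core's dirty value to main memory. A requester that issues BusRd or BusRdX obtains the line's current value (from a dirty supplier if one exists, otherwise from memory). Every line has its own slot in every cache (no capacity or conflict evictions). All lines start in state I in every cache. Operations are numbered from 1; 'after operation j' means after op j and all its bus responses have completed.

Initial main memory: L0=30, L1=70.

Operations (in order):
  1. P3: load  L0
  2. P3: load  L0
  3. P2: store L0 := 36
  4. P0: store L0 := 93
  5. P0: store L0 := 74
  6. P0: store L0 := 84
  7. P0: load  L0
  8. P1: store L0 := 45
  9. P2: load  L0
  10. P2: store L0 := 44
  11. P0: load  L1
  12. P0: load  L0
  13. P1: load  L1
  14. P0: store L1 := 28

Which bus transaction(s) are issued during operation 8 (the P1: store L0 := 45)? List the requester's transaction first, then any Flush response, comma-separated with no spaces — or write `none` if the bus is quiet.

1. P3: load  L0  bus=[BusRd]  L0: P0=I P1=I P2=I P3=E  mem[L0]=30
2. P3: load  L0  bus=[-]  L0: P0=I P1=I P2=I P3=E  mem[L0]=30
3. P2: store L0 := 36  bus=[BusRdX]  L0: P0=I P1=I P2=M P3=I  mem[L0]=30
4. P0: store L0 := 93  bus=[BusRdX,Flush]  L0: P0=M P1=I P2=I P3=I  mem[L0]=36
5. P0: store L0 := 74  bus=[-]  L0: P0=M P1=I P2=I P3=I  mem[L0]=36
6. P0: store L0 := 84  bus=[-]  L0: P0=M P1=I P2=I P3=I  mem[L0]=36
7. P0: load  L0  bus=[-]  L0: P0=M P1=I P2=I P3=I  mem[L0]=36
8. P1: store L0 := 45  bus=[BusRdX,Flush]  L0: P0=I P1=M P2=I P3=I  mem[L0]=84
9. P2: load  L0  bus=[BusRd]  L0: P0=I P1=O P2=S P3=I  mem[L0]=84
10. P2: store L0 := 44  bus=[BusUpgr,Flush]  L0: P0=I P1=I P2=M P3=I  mem[L0]=45
11. P0: load  L1  bus=[BusRd]  L1: P0=E P1=I P2=I P3=I  mem[L1]=70
12. P0: load  L0  bus=[BusRd]  L0: P0=S P1=I P2=O P3=I  mem[L0]=45
13. P1: load  L1  bus=[BusRd]  L1: P0=S P1=S P2=I P3=I  mem[L1]=70
14. P0: store L1 := 28  bus=[BusUpgr]  L1: P0=M P1=I P2=I P3=I  mem[L1]=70

bus = BusRdX,Flush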